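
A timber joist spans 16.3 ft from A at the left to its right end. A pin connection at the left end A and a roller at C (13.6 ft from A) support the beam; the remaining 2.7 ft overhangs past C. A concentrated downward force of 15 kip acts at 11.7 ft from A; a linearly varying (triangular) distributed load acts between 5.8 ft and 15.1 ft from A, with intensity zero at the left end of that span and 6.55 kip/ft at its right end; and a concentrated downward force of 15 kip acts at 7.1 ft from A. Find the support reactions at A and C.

Resultant of the triangular load: ½ × 6.55 × 9.3 = 30.4575 kip, acting at 12 ft from A (one-third of the span from the peak).
ΣM about A: C_y·13.6 − 15·11.7 − (½·6.55·9.3)·12 − 15·7.1 = 0 → C_y = 647.49/13.6 = 47.6096 ≈ 47.61 kip.
ΣF_y = 0: A_y + 47.6096 − 15 − ½·6.55·9.3 − 15 = 0 → A_y = 12.85 kip.
ΣF_x = 0: no horizontal applied forces, so A_x = 0.

A_x = 0, A_y = 12.85 kip, C_y = 47.61 kip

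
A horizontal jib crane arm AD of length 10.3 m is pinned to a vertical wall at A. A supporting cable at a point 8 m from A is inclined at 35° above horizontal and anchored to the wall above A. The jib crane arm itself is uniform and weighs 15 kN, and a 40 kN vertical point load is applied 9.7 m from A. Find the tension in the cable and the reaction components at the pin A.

ΣM about A: T·sin35°·8 − 15·5.15 − 40·9.7 = 0 → T = 465.25/(8·0.573576) = 101.392 ≈ 101.4 kN.
ΣF_x = 0: A_x − T·cos35° = 0 → A_x = 101.392 × 0.819152 = 83.06 kN.
ΣF_y = 0: A_y + T·sin35° − 15 − 40 = 0 → A_y = 55 − 101.392 × 0.573576 = -3.156 kN.

T = 101.4 kN, A_x = 83.06 kN, A_y = -3.156 kN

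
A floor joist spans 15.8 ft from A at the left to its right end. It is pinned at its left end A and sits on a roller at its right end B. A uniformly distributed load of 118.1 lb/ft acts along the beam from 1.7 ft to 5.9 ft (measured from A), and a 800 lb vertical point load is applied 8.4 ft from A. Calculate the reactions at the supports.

Resultant of the distributed load: 118.1 × 4.2 = 496.02 lb at 3.8 ft from A.
Moments about A: B_y·15.8 − (118.1·4.2)·3.8 − 800·8.4 = 0 → B_y = 8604.876/15.8 = 544.612 ≈ 544.6 lb.
ΣF_y = 0: A_y + 544.612 − 118.1·4.2 − 800 = 0 → A_y = 751.4 lb.
ΣF_x = 0: no horizontal applied forces, so A_x = 0.

A_x = 0, A_y = 751.4 lb, B_y = 544.6 lb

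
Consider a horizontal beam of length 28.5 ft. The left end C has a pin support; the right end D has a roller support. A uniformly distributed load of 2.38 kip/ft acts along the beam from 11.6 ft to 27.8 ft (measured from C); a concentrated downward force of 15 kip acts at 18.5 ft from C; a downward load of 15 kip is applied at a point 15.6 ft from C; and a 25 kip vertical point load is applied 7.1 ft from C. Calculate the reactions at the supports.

C_x = 0, C_y = 42.73 kip, D_y = 50.83 kip

Resultant of the distributed load: 2.38 × 16.2 = 38.556 kip at 19.7 ft from C.
Moments about C: D_y·28.5 − (2.38·16.2)·19.7 − 15·18.5 − 15·15.6 − 25·7.1 = 0 → D_y = 1448.5532/28.5 = 50.8264 ≈ 50.83 kip.
ΣF_y = 0: C_y + 50.8264 − 2.38·16.2 − 15 − 15 − 25 = 0 → C_y = 42.73 kip.
ΣF_x = 0: no horizontal applied forces, so C_x = 0.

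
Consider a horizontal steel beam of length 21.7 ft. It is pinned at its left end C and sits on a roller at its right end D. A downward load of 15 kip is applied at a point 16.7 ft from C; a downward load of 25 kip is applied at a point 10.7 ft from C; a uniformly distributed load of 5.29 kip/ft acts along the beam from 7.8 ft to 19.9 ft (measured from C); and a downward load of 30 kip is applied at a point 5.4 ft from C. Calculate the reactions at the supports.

Resultant of the distributed load: 5.29 × 12.1 = 64.009 kip at 13.85 ft from C.
ΣM about C: D_y·21.7 − 15·16.7 − 25·10.7 − (5.29·12.1)·13.85 − 30·5.4 = 0 → D_y = 1566.52465/21.7 = 72.1901 ≈ 72.19 kip.
ΣF_y = 0: C_y + 72.1901 − 15 − 25 − 5.29·12.1 − 30 = 0 → C_y = 61.82 kip.
ΣF_x = 0: no horizontal applied forces, so C_x = 0.

C_x = 0, C_y = 61.82 kip, D_y = 72.19 kip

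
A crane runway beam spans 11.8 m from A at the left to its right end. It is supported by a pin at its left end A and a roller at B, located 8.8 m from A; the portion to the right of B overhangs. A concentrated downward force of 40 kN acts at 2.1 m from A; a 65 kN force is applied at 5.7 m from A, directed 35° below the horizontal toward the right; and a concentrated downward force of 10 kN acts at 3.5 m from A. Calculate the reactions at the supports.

A_x = -53.24 kN, A_y = 49.61 kN, B_y = 37.67 kN

Taking moments about A: B_y·8.8 − 40·2.1 − 65·sin35°·5.7 − 10·3.5 = 0 → B_y = 331.51/8.8 = 37.6716 ≈ 37.67 kN.
ΣF_y = 0: A_y + 37.6716 − 40 − 65·sin35° − 10 = 0 → A_y = 49.61 kN.
ΣF_x = 0: A_x + 65·cos35° = 0 → A_x = -53.24 kN.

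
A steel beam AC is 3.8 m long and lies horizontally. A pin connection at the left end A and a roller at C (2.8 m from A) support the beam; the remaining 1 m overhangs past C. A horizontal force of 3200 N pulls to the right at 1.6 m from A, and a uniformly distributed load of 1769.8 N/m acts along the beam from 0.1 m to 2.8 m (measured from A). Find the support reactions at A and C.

Resultant of the distributed load: 1769.8 × 2.7 = 4778.46 N at 1.45 m from A.
ΣM about A: C_y·2.8 − (1769.8·2.7)·1.45 = 0 → C_y = 6928.767/2.8 = 2474.56 ≈ 2475 N.
ΣF_y = 0: A_y + 2474.56 − 1769.8·2.7 = 0 → A_y = 2304 N.
ΣF_x = 0: A_x + 3200 = 0 → A_x = -3200 N.

A_x = -3200 N, A_y = 2304 N, C_y = 2475 N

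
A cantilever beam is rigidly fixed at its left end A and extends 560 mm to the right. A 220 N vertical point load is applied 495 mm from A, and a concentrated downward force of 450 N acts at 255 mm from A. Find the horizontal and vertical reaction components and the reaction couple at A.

A_x = 0, A_y = 670.0 N, M_A = 223600 N·mm

ΣF_x = 0: A_x = 0.
ΣF_y = 0: A_y − 220 − 450 = 0 → A_y = 670.0 N.
ΣM about A: M_A − 220·495 − 450·255 = 0 → M_A = 223600 N·mm.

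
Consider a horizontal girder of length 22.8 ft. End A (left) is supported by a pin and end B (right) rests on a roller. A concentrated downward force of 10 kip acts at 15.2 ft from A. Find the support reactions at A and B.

Moments about A: B_y·22.8 − 10·15.2 = 0 → B_y = 152/22.8 = 6.66667 ≈ 6.667 kip.
ΣF_y = 0: A_y + 6.66667 − 10 = 0 → A_y = 3.333 kip.
ΣF_x = 0: no horizontal applied forces, so A_x = 0.

A_x = 0, A_y = 3.333 kip, B_y = 6.667 kip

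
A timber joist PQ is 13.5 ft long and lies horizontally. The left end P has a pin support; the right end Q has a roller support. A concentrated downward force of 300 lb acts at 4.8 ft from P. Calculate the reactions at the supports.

P_x = 0, P_y = 193.3 lb, Q_y = 106.7 lb

Moments about P: Q_y·13.5 − 300·4.8 = 0 → Q_y = 1440/13.5 = 106.667 ≈ 106.7 lb.
ΣF_y = 0: P_y + 106.667 − 300 = 0 → P_y = 193.3 lb.
ΣF_x = 0: no horizontal applied forces, so P_x = 0.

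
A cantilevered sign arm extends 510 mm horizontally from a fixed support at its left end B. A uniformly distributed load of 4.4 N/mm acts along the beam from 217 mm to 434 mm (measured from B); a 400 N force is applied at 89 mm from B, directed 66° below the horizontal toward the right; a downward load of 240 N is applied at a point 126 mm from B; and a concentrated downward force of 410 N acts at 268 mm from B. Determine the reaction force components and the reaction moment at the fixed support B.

Resultant of the distributed load: 4.4 × 217 = 954.8 N at 325.5 mm from B.
ΣF_x = 0: B_x + 400·cos66° = 0 → B_x = -162.7 N.
ΣF_y = 0: B_y − 4.4·217 − 400·sin66° − 240 − 410 = 0 → B_y = 1970 N.
ΣM about B: M_B − (4.4·217)·325.5 − 400·sin66°·89 − 240·126 − 410·268 = 0 → M_B = 483400 N·mm.

B_x = -162.7 N, B_y = 1970 N, M_B = 483400 N·mm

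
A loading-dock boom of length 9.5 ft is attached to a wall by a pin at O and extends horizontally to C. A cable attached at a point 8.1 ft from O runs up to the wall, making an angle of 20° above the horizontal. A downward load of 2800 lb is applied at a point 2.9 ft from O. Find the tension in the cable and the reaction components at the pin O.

T = 2931 lb, O_x = 2754 lb, O_y = 1798 lb

ΣM about O: T·sin20°·8.1 − 2800·2.9 = 0 → T = 8120/(8.1·0.34202) = 2931.02 ≈ 2931 lb.
ΣF_x = 0: O_x − T·cos20° = 0 → O_x = 2931.02 × 0.939693 = 2754 lb.
ΣF_y = 0: O_y + T·sin20° − 2800 = 0 → O_y = 2800 − 2931.02 × 0.34202 = 1798 lb.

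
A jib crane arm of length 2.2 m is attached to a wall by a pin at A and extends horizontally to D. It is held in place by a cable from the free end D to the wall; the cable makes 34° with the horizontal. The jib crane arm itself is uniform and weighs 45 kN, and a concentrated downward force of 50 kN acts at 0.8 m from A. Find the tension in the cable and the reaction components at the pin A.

T = 72.75 kN, A_x = 60.31 kN, A_y = 54.32 kN

ΣM about A: T·sin34°·2.2 − 45·1.1 − 50·0.8 = 0 → T = 89.5/(2.2·0.559193) = 72.7509 ≈ 72.75 kN.
ΣF_x = 0: A_x − T·cos34° = 0 → A_x = 72.7509 × 0.829038 = 60.31 kN.
ΣF_y = 0: A_y + T·sin34° − 45 − 50 = 0 → A_y = 95 − 72.7509 × 0.559193 = 54.32 kN.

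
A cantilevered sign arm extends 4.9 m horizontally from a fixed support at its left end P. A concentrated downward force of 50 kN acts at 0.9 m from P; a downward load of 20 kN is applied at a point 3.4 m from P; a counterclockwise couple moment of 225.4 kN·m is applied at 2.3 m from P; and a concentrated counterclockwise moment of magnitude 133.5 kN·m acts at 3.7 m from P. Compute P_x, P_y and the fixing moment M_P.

P_x = 0, P_y = 70.00 kN, M_P = -245.9 kN·m

ΣF_x = 0: P_x = 0.
ΣF_y = 0: P_y − 50 − 20 = 0 → P_y = 70.00 kN.
ΣM about P: M_P − 50·0.9 − 20·3.4 + 225.4 + 133.5 = 0 → M_P = -245.9 kN·m.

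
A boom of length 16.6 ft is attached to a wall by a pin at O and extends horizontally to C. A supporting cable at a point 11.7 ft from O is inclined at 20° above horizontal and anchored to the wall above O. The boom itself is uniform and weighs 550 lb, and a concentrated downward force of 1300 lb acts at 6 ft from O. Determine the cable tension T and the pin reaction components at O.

ΣM about O: T·sin20°·11.7 − 550·8.3 − 1300·6 = 0 → T = 12365/(11.7·0.34202) = 3089.99 ≈ 3090 lb.
ΣF_x = 0: O_x − T·cos20° = 0 → O_x = 3089.99 × 0.939693 = 2904 lb.
ΣF_y = 0: O_y + T·sin20° − 550 − 1300 = 0 → O_y = 1850 − 3089.99 × 0.34202 = 793.2 lb.

T = 3090 lb, O_x = 2904 lb, O_y = 793.2 lb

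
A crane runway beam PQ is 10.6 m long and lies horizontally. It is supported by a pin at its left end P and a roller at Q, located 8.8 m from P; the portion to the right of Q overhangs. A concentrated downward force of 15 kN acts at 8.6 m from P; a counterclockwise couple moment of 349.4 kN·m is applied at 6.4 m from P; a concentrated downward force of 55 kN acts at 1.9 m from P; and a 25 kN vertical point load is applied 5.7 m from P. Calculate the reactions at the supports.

P_x = 0, P_y = 91.98 kN, Q_y = 3.023 kN

Moments about P: Q_y·8.8 − 15·8.6 + 349.4 − 55·1.9 − 25·5.7 = 0 → Q_y = 26.6/8.8 = 3.02273 ≈ 3.023 kN.
ΣF_y = 0: P_y + 3.02273 − 15 − 55 − 25 = 0 → P_y = 91.98 kN.
ΣF_x = 0: no horizontal applied forces, so P_x = 0.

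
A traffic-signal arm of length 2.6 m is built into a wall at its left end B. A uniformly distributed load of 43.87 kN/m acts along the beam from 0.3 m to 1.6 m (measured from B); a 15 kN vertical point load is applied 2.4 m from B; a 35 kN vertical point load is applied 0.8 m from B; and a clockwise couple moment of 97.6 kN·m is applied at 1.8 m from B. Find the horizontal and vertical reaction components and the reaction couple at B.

Resultant of the distributed load: 43.87 × 1.3 = 57.031 kN at 0.95 m from B.
ΣF_x = 0: B_x = 0.
ΣF_y = 0: B_y − 43.87·1.3 − 15 − 35 = 0 → B_y = 107.0 kN.
ΣM about B: M_B − (43.87·1.3)·0.95 − 15·2.4 − 35·0.8 − 97.6 = 0 → M_B = 215.8 kN·m.

B_x = 0, B_y = 107.0 kN, M_B = 215.8 kN·m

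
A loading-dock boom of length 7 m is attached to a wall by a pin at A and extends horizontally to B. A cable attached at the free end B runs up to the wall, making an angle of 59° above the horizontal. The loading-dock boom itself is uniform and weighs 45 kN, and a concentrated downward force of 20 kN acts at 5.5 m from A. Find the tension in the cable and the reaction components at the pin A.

T = 44.58 kN, A_x = 22.96 kN, A_y = 26.79 kN

ΣM about A: T·sin59°·7 − 45·3.5 − 20·5.5 = 0 → T = 267.5/(7·0.857167) = 44.5821 ≈ 44.58 kN.
ΣF_x = 0: A_x − T·cos59° = 0 → A_x = 44.5821 × 0.515038 = 22.96 kN.
ΣF_y = 0: A_y + T·sin59° − 45 − 20 = 0 → A_y = 65 − 44.5821 × 0.857167 = 26.79 kN.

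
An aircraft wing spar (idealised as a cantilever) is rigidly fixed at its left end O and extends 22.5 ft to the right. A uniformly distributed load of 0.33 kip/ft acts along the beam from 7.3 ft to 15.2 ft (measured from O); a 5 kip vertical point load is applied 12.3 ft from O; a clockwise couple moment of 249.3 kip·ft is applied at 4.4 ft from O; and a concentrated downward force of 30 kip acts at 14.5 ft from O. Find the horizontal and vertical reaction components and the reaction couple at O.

Resultant of the distributed load: 0.33 × 7.9 = 2.607 kip at 11.25 ft from O.
ΣF_x = 0: O_x = 0.
ΣF_y = 0: O_y − 0.33·7.9 − 5 − 30 = 0 → O_y = 37.61 kip.
ΣM about O: M_O − (0.33·7.9)·11.25 − 5·12.3 − 249.3 − 30·14.5 = 0 → M_O = 775.1 kip·ft.

O_x = 0, O_y = 37.61 kip, M_O = 775.1 kip·ft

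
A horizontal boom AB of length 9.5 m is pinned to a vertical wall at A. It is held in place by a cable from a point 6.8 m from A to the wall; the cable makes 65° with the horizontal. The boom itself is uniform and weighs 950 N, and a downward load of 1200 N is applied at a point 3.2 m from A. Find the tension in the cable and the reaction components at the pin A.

ΣM about A: T·sin65°·6.8 − 950·4.75 − 1200·3.2 = 0 → T = 8352.5/(6.8·0.906308) = 1355.29 ≈ 1355 N.
ΣF_x = 0: A_x − T·cos65° = 0 → A_x = 1355.29 × 0.422618 = 572.8 N.
ΣF_y = 0: A_y + T·sin65° − 950 − 1200 = 0 → A_y = 2150 − 1355.29 × 0.906308 = 921.7 N.

T = 1355 N, A_x = 572.8 N, A_y = 921.7 N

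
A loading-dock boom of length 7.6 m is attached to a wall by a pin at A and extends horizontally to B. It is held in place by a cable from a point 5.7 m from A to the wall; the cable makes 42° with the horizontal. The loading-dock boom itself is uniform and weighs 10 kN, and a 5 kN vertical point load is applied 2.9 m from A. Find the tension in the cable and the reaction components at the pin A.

ΣM about A: T·sin42°·5.7 − 10·3.8 − 5·2.9 = 0 → T = 52.5/(5.7·0.669131) = 13.7649 ≈ 13.76 kN.
ΣF_x = 0: A_x − T·cos42° = 0 → A_x = 13.7649 × 0.743145 = 10.23 kN.
ΣF_y = 0: A_y + T·sin42° − 10 − 5 = 0 → A_y = 15 − 13.7649 × 0.669131 = 5.789 kN.

T = 13.76 kN, A_x = 10.23 kN, A_y = 5.789 kN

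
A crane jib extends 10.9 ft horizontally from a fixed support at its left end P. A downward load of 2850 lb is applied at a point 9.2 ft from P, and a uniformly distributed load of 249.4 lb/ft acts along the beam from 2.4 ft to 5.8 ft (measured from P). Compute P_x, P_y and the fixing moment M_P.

P_x = 0, P_y = 3698 lb, M_P = 29700 lb·ft

Resultant of the distributed load: 249.4 × 3.4 = 847.96 lb at 4.1 ft from P.
ΣF_x = 0: P_x = 0.
ΣF_y = 0: P_y − 2850 − 249.4·3.4 = 0 → P_y = 3698 lb.
ΣM about P: M_P − 2850·9.2 − (249.4·3.4)·4.1 = 0 → M_P = 29700 lb·ft.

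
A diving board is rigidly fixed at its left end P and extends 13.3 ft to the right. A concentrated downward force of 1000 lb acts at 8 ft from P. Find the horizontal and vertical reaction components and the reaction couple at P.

P_x = 0, P_y = 1000 lb, M_P = 8000 lb·ft

ΣF_x = 0: P_x = 0.
ΣF_y = 0: P_y − 1000 = 0 → P_y = 1000 lb.
ΣM about P: M_P − 1000·8 = 0 → M_P = 8000 lb·ft.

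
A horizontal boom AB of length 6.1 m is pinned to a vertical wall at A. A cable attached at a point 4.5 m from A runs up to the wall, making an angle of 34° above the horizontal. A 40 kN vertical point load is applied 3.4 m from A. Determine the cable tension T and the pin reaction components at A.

ΣM about A: T·sin34°·4.5 − 40·3.4 = 0 → T = 136/(4.5·0.559193) = 54.0461 ≈ 54.05 kN.
ΣF_x = 0: A_x − T·cos34° = 0 → A_x = 54.0461 × 0.829038 = 44.81 kN.
ΣF_y = 0: A_y + T·sin34° − 40 = 0 → A_y = 40 − 54.0461 × 0.559193 = 9.778 kN.

T = 54.05 kN, A_x = 44.81 kN, A_y = 9.778 kN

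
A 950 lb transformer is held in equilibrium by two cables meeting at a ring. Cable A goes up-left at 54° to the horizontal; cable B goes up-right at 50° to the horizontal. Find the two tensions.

T_A = 629.3 lb, T_B = 575.5 lb

ΣF_x = 0: −T_A·cos54° + T_B·cos50° = 0 → T_B = 0.914432·T_A.
ΣF_y = 0: T_A·sin54° + T_B·sin50° = 950.
Substitute: T_A·(0.809017 + 0.914432·0.766044) = 950 → T_A = 629.342 ≈ 629.3 lb.
Then T_B = 0.914432 × 629.342 = 575.5 lb.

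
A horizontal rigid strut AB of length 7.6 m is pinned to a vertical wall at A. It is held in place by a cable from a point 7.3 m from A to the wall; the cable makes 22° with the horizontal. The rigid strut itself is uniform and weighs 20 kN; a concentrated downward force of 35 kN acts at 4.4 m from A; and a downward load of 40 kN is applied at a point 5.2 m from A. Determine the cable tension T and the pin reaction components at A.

ΣM about A: T·sin22°·7.3 − 20·3.8 − 35·4.4 − 40·5.2 = 0 → T = 438/(7.3·0.374607) = 160.168 ≈ 160.2 kN.
ΣF_x = 0: A_x − T·cos22° = 0 → A_x = 160.168 × 0.927184 = 148.5 kN.
ΣF_y = 0: A_y + T·sin22° − 20 − 35 − 40 = 0 → A_y = 95 − 160.168 × 0.374607 = 35.00 kN.

T = 160.2 kN, A_x = 148.5 kN, A_y = 35.00 kN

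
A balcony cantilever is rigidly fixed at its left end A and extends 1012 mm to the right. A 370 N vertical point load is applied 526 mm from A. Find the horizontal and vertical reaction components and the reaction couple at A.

ΣF_x = 0: A_x = 0.
ΣF_y = 0: A_y − 370 = 0 → A_y = 370.0 N.
ΣM about A: M_A − 370·526 = 0 → M_A = 194600 N·mm.

A_x = 0, A_y = 370.0 N, M_A = 194600 N·mm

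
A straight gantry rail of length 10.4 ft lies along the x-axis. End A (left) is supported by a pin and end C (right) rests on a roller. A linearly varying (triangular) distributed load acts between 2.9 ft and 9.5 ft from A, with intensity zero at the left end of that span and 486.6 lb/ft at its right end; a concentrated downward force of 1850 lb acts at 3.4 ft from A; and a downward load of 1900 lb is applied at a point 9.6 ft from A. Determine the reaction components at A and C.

Resultant of the triangular load: ½ × 486.6 × 6.6 = 1605.78 lb, acting at 7.3 ft from A (one-third of the span from the peak).
ΣM about A: C_y·10.4 − (½·486.6·6.6)·7.3 − 1850·3.4 − 1900·9.6 = 0 → C_y = 36252.194/10.4 = 3485.79 ≈ 3486 lb.
ΣF_y = 0: A_y + 3485.79 − ½·486.6·6.6 − 1850 − 1900 = 0 → A_y = 1870 lb.
ΣF_x = 0: no horizontal applied forces, so A_x = 0.

A_x = 0, A_y = 1870 lb, C_y = 3486 lb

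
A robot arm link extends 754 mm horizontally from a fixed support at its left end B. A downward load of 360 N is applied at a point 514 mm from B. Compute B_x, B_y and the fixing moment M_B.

B_x = 0, B_y = 360.0 N, M_B = 185000 N·mm

ΣF_x = 0: B_x = 0.
ΣF_y = 0: B_y − 360 = 0 → B_y = 360.0 N.
ΣM about B: M_B − 360·514 = 0 → M_B = 185000 N·mm.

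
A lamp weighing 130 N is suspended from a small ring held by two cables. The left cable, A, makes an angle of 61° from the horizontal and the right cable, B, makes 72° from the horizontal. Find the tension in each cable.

ΣF_x = 0: −T_A·cos61° + T_B·cos72° = 0 → T_B = 1.56888·T_A.
ΣF_y = 0: T_A·sin61° + T_B·sin72° = 130.
Substitute: T_A·(0.87462 + 1.56888·0.951057) = 130 → T_A = 54.9285 ≈ 54.93 N.
Then T_B = 1.56888 × 54.9285 = 86.18 N.

T_A = 54.93 N, T_B = 86.18 N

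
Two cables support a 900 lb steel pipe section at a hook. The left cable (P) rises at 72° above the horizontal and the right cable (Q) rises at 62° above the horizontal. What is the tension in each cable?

T_P = 587.4 lb, T_Q = 386.6 lb

ΣF_x = 0: −T_P·cos72° + T_Q·cos62° = 0 → T_Q = 0.658223·T_P.
ΣF_y = 0: T_P·sin72° + T_Q·sin62° = 900.
Substitute: T_P·(0.951057 + 0.658223·0.882948) = 900 → T_P = 587.378 ≈ 587.4 lb.
Then T_Q = 0.658223 × 587.378 = 386.6 lb.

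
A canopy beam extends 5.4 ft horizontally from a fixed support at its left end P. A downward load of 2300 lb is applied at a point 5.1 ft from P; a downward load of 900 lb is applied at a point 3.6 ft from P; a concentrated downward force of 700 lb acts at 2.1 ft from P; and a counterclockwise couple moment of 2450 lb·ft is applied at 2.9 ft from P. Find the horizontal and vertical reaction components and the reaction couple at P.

ΣF_x = 0: P_x = 0.
ΣF_y = 0: P_y − 2300 − 900 − 700 = 0 → P_y = 3900 lb.
ΣM about P: M_P − 2300·5.1 − 900·3.6 − 700·2.1 + 2450 = 0 → M_P = 13990 lb·ft.

P_x = 0, P_y = 3900 lb, M_P = 13990 lb·ft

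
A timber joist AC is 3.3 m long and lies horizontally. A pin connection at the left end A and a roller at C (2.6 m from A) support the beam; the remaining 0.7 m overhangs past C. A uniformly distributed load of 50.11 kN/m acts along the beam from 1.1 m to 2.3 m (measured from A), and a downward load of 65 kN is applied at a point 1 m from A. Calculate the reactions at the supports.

A_x = 0, A_y = 60.81 kN, C_y = 64.32 kN

Resultant of the distributed load: 50.11 × 1.2 = 60.132 kN at 1.7 m from A.
Moments about A: C_y·2.6 − (50.11·1.2)·1.7 − 65·1 = 0 → C_y = 167.2244/2.6 = 64.3171 ≈ 64.32 kN.
ΣF_y = 0: A_y + 64.3171 − 50.11·1.2 − 65 = 0 → A_y = 60.81 kN.
ΣF_x = 0: no horizontal applied forces, so A_x = 0.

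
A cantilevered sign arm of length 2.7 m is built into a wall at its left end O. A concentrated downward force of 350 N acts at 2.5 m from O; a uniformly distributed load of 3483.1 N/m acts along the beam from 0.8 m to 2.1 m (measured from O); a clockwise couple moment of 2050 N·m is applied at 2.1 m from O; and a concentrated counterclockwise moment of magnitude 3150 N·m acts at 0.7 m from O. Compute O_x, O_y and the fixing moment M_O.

O_x = 0, O_y = 4878 N, M_O = 6341 N·m

Resultant of the distributed load: 3483.1 × 1.3 = 4528.03 N at 1.45 m from O.
ΣF_x = 0: O_x = 0.
ΣF_y = 0: O_y − 350 − 3483.1·1.3 = 0 → O_y = 4878 N.
ΣM about O: M_O − 350·2.5 − (3483.1·1.3)·1.45 − 2050 + 3150 = 0 → M_O = 6341 N·m.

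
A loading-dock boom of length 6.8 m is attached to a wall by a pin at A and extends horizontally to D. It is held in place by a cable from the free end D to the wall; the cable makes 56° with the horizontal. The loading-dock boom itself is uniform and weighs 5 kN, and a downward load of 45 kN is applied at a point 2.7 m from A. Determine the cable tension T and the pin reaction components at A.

ΣM about A: T·sin56°·6.8 − 5·3.4 − 45·2.7 = 0 → T = 138.5/(6.8·0.829038) = 24.5678 ≈ 24.57 kN.
ΣF_x = 0: A_x − T·cos56° = 0 → A_x = 24.5678 × 0.559193 = 13.74 kN.
ΣF_y = 0: A_y + T·sin56° − 5 − 45 = 0 → A_y = 50 − 24.5678 × 0.829038 = 29.63 kN.

T = 24.57 kN, A_x = 13.74 kN, A_y = 29.63 kN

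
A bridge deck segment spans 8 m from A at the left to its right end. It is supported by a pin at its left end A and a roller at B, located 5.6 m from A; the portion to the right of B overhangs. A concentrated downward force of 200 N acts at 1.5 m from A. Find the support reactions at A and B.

A_x = 0, A_y = 146.4 N, B_y = 53.57 N

Moments about A: B_y·5.6 − 200·1.5 = 0 → B_y = 300/5.6 = 53.5714 ≈ 53.57 N.
ΣF_y = 0: A_y + 53.5714 − 200 = 0 → A_y = 146.4 N.
ΣF_x = 0: no horizontal applied forces, so A_x = 0.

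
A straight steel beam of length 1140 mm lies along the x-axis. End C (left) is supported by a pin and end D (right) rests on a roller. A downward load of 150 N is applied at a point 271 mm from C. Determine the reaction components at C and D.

C_x = 0, C_y = 114.3 N, D_y = 35.66 N

Taking moments about C: D_y·1140 − 150·271 = 0 → D_y = 40650/1140 = 35.6579 ≈ 35.66 N.
ΣF_y = 0: C_y + 35.6579 − 150 = 0 → C_y = 114.3 N.
ΣF_x = 0: no horizontal applied forces, so C_x = 0.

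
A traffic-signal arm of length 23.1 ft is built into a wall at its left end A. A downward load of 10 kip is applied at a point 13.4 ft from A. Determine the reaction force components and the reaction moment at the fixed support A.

A_x = 0, A_y = 10.00 kip, M_A = 134.0 kip·ft

ΣF_x = 0: A_x = 0.
ΣF_y = 0: A_y − 10 = 0 → A_y = 10.00 kip.
ΣM about A: M_A − 10·13.4 = 0 → M_A = 134.0 kip·ft.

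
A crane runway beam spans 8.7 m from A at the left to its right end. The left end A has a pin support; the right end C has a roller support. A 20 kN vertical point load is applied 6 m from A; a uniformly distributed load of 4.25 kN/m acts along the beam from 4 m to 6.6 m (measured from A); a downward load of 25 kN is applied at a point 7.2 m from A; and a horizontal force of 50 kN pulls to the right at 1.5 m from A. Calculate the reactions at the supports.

A_x = -50.00 kN, A_y = 14.84 kN, C_y = 41.21 kN

Resultant of the distributed load: 4.25 × 2.6 = 11.05 kN at 5.3 m from A.
Moments about A: C_y·8.7 − 20·6 − (4.25·2.6)·5.3 − 25·7.2 = 0 → C_y = 358.565/8.7 = 41.2144 ≈ 41.21 kN.
ΣF_y = 0: A_y + 41.2144 − 20 − 4.25·2.6 − 25 = 0 → A_y = 14.84 kN.
ΣF_x = 0: A_x + 50 = 0 → A_x = -50.00 kN.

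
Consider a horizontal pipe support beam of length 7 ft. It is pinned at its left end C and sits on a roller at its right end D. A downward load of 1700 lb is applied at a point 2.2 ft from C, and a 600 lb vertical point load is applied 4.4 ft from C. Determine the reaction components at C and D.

C_x = 0, C_y = 1389 lb, D_y = 911.4 lb

Taking moments about C: D_y·7 − 1700·2.2 − 600·4.4 = 0 → D_y = 6380/7 = 911.429 ≈ 911.4 lb.
ΣF_y = 0: C_y + 911.429 − 1700 − 600 = 0 → C_y = 1389 lb.
ΣF_x = 0: no horizontal applied forces, so C_x = 0.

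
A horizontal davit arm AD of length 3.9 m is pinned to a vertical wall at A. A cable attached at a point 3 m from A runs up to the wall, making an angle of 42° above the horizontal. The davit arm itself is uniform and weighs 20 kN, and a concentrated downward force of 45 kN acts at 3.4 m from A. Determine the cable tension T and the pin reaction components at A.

T = 95.65 kN, A_x = 71.08 kN, A_y = 1.000 kN

ΣM about A: T·sin42°·3 − 20·1.95 − 45·3.4 = 0 → T = 192/(3·0.669131) = 95.6464 ≈ 95.65 kN.
ΣF_x = 0: A_x − T·cos42° = 0 → A_x = 95.6464 × 0.743145 = 71.08 kN.
ΣF_y = 0: A_y + T·sin42° − 20 − 45 = 0 → A_y = 65 − 95.6464 × 0.669131 = 1.000 kN.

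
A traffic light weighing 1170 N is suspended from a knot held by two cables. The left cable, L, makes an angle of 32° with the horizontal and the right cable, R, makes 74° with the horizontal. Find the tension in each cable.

ΣF_x = 0: −T_L·cos32° + T_R·cos74° = 0 → T_R = 3.07668·T_L.
ΣF_y = 0: T_L·sin32° + T_R·sin74° = 1170.
Substitute: T_L·(0.529919 + 3.07668·0.961262) = 1170 → T_L = 335.492 ≈ 335.5 N.
Then T_R = 3.07668 × 335.492 = 1032 N.

T_L = 335.5 N, T_R = 1032 N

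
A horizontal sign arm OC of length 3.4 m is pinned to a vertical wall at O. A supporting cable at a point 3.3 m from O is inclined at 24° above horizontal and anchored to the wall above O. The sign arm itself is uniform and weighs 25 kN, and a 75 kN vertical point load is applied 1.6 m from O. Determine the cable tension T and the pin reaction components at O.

T = 121.1 kN, O_x = 110.6 kN, O_y = 50.76 kN

ΣM about O: T·sin24°·3.3 − 25·1.7 − 75·1.6 = 0 → T = 162.5/(3.3·0.406737) = 121.067 ≈ 121.1 kN.
ΣF_x = 0: O_x − T·cos24° = 0 → O_x = 121.067 × 0.913545 = 110.6 kN.
ΣF_y = 0: O_y + T·sin24° − 25 − 75 = 0 → O_y = 100 − 121.067 × 0.406737 = 50.76 kN.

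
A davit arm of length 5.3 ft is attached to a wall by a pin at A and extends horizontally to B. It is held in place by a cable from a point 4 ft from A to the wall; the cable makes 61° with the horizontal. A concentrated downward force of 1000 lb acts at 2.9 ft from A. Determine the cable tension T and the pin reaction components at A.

T = 828.9 lb, A_x = 401.9 lb, A_y = 275.0 lb

ΣM about A: T·sin61°·4 − 1000·2.9 = 0 → T = 2900/(4·0.87462) = 828.931 ≈ 828.9 lb.
ΣF_x = 0: A_x − T·cos61° = 0 → A_x = 828.931 × 0.48481 = 401.9 lb.
ΣF_y = 0: A_y + T·sin61° − 1000 = 0 → A_y = 1000 − 828.931 × 0.87462 = 275.0 lb.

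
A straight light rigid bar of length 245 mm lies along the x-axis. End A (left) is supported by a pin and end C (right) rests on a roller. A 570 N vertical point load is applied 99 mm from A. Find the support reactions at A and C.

Taking moments about A: C_y·245 − 570·99 = 0 → C_y = 56430/245 = 230.327 ≈ 230.3 N.
ΣF_y = 0: A_y + 230.327 − 570 = 0 → A_y = 339.7 N.
ΣF_x = 0: no horizontal applied forces, so A_x = 0.

A_x = 0, A_y = 339.7 N, C_y = 230.3 N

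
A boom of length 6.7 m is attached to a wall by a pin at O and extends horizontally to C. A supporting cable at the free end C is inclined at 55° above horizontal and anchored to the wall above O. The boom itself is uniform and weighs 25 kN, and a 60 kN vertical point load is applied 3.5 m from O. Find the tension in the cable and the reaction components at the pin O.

T = 53.52 kN, O_x = 30.70 kN, O_y = 41.16 kN

ΣM about O: T·sin55°·6.7 − 25·3.35 − 60·3.5 = 0 → T = 293.75/(6.7·0.819152) = 53.5228 ≈ 53.52 kN.
ΣF_x = 0: O_x − T·cos55° = 0 → O_x = 53.5228 × 0.573576 = 30.70 kN.
ΣF_y = 0: O_y + T·sin55° − 25 − 60 = 0 → O_y = 85 − 53.5228 × 0.819152 = 41.16 kN.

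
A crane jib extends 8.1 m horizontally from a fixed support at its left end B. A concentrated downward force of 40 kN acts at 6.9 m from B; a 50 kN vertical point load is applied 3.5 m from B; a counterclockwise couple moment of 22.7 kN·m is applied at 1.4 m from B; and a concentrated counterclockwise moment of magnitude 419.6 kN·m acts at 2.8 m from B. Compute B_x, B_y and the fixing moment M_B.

ΣF_x = 0: B_x = 0.
ΣF_y = 0: B_y − 40 − 50 = 0 → B_y = 90.00 kN.
ΣM about B: M_B − 40·6.9 − 50·3.5 + 22.7 + 419.6 = 0 → M_B = 8.700 kN·m.

B_x = 0, B_y = 90.00 kN, M_B = 8.700 kN·m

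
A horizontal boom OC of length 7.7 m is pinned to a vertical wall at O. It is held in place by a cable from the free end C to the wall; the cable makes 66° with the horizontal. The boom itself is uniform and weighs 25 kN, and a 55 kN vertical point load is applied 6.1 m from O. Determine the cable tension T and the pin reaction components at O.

ΣM about O: T·sin66°·7.7 − 25·3.85 − 55·6.1 = 0 → T = 431.75/(7.7·0.913545) = 61.3779 ≈ 61.38 kN.
ΣF_x = 0: O_x − T·cos66° = 0 → O_x = 61.3779 × 0.406737 = 24.96 kN.
ΣF_y = 0: O_y + T·sin66° − 25 − 55 = 0 → O_y = 80 − 61.3779 × 0.913545 = 23.93 kN.

T = 61.38 kN, O_x = 24.96 kN, O_y = 23.93 kN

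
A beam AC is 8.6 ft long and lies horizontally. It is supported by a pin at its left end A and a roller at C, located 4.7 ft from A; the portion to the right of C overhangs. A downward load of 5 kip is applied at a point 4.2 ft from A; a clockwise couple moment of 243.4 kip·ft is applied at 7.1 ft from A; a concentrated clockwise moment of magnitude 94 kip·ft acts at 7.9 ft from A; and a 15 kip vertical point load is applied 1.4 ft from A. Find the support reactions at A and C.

Taking moments about A: C_y·4.7 − 5·4.2 − 243.4 − 94 − 15·1.4 = 0 → C_y = 379.4/4.7 = 80.7234 ≈ 80.72 kip.
ΣF_y = 0: A_y + 80.7234 − 5 − 15 = 0 → A_y = -60.72 kip.
ΣF_x = 0: no horizontal applied forces, so A_x = 0.

A_x = 0, A_y = -60.72 kip, C_y = 80.72 kip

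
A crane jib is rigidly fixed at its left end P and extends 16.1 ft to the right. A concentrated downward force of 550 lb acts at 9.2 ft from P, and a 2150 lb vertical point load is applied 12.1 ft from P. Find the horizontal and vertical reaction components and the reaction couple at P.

P_x = 0, P_y = 2700 lb, M_P = 31080 lb·ft

ΣF_x = 0: P_x = 0.
ΣF_y = 0: P_y − 550 − 2150 = 0 → P_y = 2700 lb.
ΣM about P: M_P − 550·9.2 − 2150·12.1 = 0 → M_P = 31080 lb·ft.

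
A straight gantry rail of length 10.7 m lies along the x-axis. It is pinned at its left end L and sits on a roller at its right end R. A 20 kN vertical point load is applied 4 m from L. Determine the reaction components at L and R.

L_x = 0, L_y = 12.52 kN, R_y = 7.477 kN

Taking moments about L: R_y·10.7 − 20·4 = 0 → R_y = 80/10.7 = 7.47664 ≈ 7.477 kN.
ΣF_y = 0: L_y + 7.47664 − 20 = 0 → L_y = 12.52 kN.
ΣF_x = 0: no horizontal applied forces, so L_x = 0.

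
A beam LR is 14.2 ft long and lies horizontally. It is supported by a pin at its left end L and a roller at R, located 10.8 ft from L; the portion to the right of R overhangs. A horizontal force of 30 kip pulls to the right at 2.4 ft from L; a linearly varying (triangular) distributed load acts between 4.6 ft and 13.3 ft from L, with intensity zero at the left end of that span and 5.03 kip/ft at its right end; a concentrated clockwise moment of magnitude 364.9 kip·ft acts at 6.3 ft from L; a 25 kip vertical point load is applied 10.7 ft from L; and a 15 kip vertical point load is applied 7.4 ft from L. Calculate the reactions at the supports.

Resultant of the triangular load: ½ × 5.03 × 8.7 = 21.8805 kip, acting at 10.4 ft from L (one-third of the span from the peak).
ΣM about L: R_y·10.8 − (½·5.03·8.7)·10.4 − 364.9 − 25·10.7 − 15·7.4 = 0 → R_y = 970.9572/10.8 = 89.9034 ≈ 89.90 kip.
ΣF_y = 0: L_y + 89.9034 − ½·5.03·8.7 − 25 − 15 = 0 → L_y = -28.02 kip.
ΣF_x = 0: L_x + 30 = 0 → L_x = -30.00 kip.

L_x = -30.00 kip, L_y = -28.02 kip, R_y = 89.90 kip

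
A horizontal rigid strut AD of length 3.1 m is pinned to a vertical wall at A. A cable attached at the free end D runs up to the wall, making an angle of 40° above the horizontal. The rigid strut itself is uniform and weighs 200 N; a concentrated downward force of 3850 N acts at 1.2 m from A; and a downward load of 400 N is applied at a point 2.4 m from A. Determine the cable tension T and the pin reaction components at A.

T = 2956 N, A_x = 2264 N, A_y = 2550 N

ΣM about A: T·sin40°·3.1 − 200·1.55 − 3850·1.2 − 400·2.4 = 0 → T = 5890/(3.1·0.642788) = 2955.87 ≈ 2956 N.
ΣF_x = 0: A_x − T·cos40° = 0 → A_x = 2955.87 × 0.766044 = 2264 N.
ΣF_y = 0: A_y + T·sin40° − 200 − 3850 − 400 = 0 → A_y = 4450 − 2955.87 × 0.642788 = 2550 N.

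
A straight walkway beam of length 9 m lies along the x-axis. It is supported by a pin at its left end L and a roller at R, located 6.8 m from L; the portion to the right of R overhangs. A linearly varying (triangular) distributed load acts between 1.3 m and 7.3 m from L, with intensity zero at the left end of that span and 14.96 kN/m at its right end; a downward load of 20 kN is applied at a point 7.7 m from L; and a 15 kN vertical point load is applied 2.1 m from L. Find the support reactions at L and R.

Resultant of the triangular load: ½ × 14.96 × 6 = 44.88 kN, acting at 5.3 m from L (one-third of the span from the peak).
Taking moments about L: R_y·6.8 − (½·14.96·6)·5.3 − 20·7.7 − 15·2.1 = 0 → R_y = 423.364/6.8 = 62.2594 ≈ 62.26 kN.
ΣF_y = 0: L_y + 62.2594 − ½·14.96·6 − 20 − 15 = 0 → L_y = 17.62 kN.
ΣF_x = 0: no horizontal applied forces, so L_x = 0.

L_x = 0, L_y = 17.62 kN, R_y = 62.26 kN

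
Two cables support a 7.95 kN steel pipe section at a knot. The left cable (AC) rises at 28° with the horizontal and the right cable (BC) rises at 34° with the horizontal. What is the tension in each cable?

ΣF_x = 0: −T_AC·cos28° + T_BC·cos34° = 0 → T_BC = 1.06503·T_AC.
ΣF_y = 0: T_AC·sin28° + T_BC·sin34° = 7.95.
Substitute: T_AC·(0.469472 + 1.06503·0.559193) = 7.95 → T_AC = 7.46458 ≈ 7.465 kN.
Then T_BC = 1.06503 × 7.46458 = 7.950 kN.

T_AC = 7.465 kN, T_BC = 7.950 kN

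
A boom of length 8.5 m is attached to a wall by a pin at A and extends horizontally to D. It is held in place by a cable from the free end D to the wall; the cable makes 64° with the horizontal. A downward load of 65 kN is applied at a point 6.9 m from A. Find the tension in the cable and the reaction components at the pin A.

T = 58.71 kN, A_x = 25.74 kN, A_y = 12.24 kN

ΣM about A: T·sin64°·8.5 − 65·6.9 = 0 → T = 448.5/(8.5·0.898794) = 58.7061 ≈ 58.71 kN.
ΣF_x = 0: A_x − T·cos64° = 0 → A_x = 58.7061 × 0.438371 = 25.74 kN.
ΣF_y = 0: A_y + T·sin64° − 65 = 0 → A_y = 65 − 58.7061 × 0.898794 = 12.24 kN.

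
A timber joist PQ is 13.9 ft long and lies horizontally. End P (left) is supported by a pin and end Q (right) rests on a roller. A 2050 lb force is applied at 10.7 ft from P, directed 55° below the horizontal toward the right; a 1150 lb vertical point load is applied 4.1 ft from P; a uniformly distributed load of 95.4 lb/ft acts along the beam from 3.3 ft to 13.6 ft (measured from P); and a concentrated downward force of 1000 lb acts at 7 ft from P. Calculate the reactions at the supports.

P_x = -1176 lb, P_y = 2079 lb, Q_y = 2733 lb

Resultant of the distributed load: 95.4 × 10.3 = 982.62 lb at 8.45 ft from P.
ΣM about P: Q_y·13.9 − 2050·sin55°·10.7 − 1150·4.1 − (95.4·10.3)·8.45 − 1000·7 = 0 → Q_y = 37986.2/13.9 = 2732.82 ≈ 2733 lb.
ΣF_y = 0: P_y + 2732.82 − 2050·sin55° − 1150 − 95.4·10.3 − 1000 = 0 → P_y = 2079 lb.
ΣF_x = 0: P_x + 2050·cos55° = 0 → P_x = -1176 lb.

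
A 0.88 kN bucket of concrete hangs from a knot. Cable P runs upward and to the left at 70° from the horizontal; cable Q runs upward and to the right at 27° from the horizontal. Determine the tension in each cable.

ΣF_x = 0: −T_P·cos70° + T_Q·cos27° = 0 → T_Q = 0.383858·T_P.
ΣF_y = 0: T_P·sin70° + T_Q·sin27° = 0.88.
Substitute: T_P·(0.939693 + 0.383858·0.45399) = 0.88 → T_P = 0.789974 ≈ 0.7900 kN.
Then T_Q = 0.383858 × 0.789974 = 0.3032 kN.

T_P = 0.7900 kN, T_Q = 0.3032 kN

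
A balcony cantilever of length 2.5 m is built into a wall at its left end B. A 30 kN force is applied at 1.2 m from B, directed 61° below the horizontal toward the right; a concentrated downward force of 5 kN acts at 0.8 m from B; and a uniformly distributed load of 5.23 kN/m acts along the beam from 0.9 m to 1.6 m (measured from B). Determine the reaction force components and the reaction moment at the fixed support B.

B_x = -14.54 kN, B_y = 34.90 kN, M_B = 40.06 kN·m

Resultant of the distributed load: 5.23 × 0.7 = 3.661 kN at 1.25 m from B.
ΣF_x = 0: B_x + 30·cos61° = 0 → B_x = -14.54 kN.
ΣF_y = 0: B_y − 30·sin61° − 5 − 5.23·0.7 = 0 → B_y = 34.90 kN.
ΣM about B: M_B − 30·sin61°·1.2 − 5·0.8 − (5.23·0.7)·1.25 = 0 → M_B = 40.06 kN·m.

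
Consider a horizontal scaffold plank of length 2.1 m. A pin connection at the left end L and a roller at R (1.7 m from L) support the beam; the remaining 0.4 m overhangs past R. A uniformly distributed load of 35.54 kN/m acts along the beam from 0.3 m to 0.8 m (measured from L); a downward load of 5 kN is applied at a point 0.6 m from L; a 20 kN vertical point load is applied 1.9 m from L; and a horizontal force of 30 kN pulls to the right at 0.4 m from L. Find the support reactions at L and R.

L_x = -30.00 kN, L_y = 12.90 kN, R_y = 29.87 kN

Resultant of the distributed load: 35.54 × 0.5 = 17.77 kN at 0.55 m from L.
Moments about L: R_y·1.7 − (35.54·0.5)·0.55 − 5·0.6 − 20·1.9 = 0 → R_y = 50.7735/1.7 = 29.8668 ≈ 29.87 kN.
ΣF_y = 0: L_y + 29.8668 − 35.54·0.5 − 5 − 20 = 0 → L_y = 12.90 kN.
ΣF_x = 0: L_x + 30 = 0 → L_x = -30.00 kN.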